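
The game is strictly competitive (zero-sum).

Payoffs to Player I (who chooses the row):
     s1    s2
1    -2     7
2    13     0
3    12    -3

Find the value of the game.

91/22

Row 3 is strictly dominated by row 2, so Player I never plays it.
The remaining 2×2 game on (1, 2) × (s1, s2) has no saddle point. Let Player I play 1 with probability p; indifference gives −2p + 13(1−p) = 7p, so p = 13/22.
Similarly Player II's optimal q on s1 is 7/22, and the value is -2·(7/22) + (7)·(15/22) = 91/22.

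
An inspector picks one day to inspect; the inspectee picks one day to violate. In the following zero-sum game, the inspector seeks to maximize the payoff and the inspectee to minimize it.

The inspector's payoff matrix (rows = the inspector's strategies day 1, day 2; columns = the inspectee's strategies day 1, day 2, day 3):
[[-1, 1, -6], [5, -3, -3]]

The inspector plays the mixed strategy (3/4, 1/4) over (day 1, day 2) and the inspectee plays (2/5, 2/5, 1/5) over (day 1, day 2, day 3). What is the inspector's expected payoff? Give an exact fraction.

-17/20

Against (2/5, 2/5, 1/5), each row's expected payoff is day 1: -6/5; day 2: 1/5.
Taking the (3/4, 1/4)-weighted average: (3/4)·(-6/5) + (1/4)·(1/5) = -17/20.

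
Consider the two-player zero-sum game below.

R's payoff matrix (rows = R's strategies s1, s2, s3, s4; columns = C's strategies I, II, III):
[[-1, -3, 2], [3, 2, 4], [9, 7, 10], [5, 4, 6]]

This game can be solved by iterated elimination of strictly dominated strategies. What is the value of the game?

Row s1 is strictly dominated by row s2 (3>-1, 2>-3, 4>2); eliminate s1.
Row s4 is strictly dominated by row s3 (9>5, 7>4, 10>6); eliminate s4.
Row s2 is strictly dominated by row s3 (9>3, 7>2, 10>4); eliminate s2.
Column I is strictly dominated by II for C (7<9); eliminate I.
Column III is strictly dominated by II for C (7<10); eliminate III.
Only (s3, II) remains, with payoff 7.

7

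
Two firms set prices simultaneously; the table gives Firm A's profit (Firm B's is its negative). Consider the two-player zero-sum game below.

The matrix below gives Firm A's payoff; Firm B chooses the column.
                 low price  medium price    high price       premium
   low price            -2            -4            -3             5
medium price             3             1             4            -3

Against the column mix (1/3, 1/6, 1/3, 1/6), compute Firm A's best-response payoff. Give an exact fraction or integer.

low price: (-2)·(1/3) + (-4)·(1/6) + (-3)·(1/3) + (5)·(1/6) = -3/2.
medium price: (3)·(1/3) + (1)·(1/6) + (4)·(1/3) + (-3)·(1/6) = 2.
The best pure response is medium price with expected payoff 2.

2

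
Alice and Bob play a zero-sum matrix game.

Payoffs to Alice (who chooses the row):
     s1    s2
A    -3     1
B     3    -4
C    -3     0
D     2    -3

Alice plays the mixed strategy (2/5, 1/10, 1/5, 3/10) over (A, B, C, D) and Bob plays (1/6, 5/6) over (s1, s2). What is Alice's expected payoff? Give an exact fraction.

Against (1/6, 5/6), each row's expected payoff is A: 1/3; B: -17/6; C: -1/2; D: -13/6.
Taking the (2/5, 1/10, 1/5, 3/10)-weighted average: (2/5)·(1/3) + (1/10)·(-17/6) + (1/5)·(-1/2) + (3/10)·(-13/6) = -9/10.

-9/10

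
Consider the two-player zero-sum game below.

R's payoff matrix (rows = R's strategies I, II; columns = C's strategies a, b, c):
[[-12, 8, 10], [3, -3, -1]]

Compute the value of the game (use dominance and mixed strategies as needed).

Column c is strictly dominated by b for C (it gives R more in every row).
The remaining 2×2 game on (I, II) × (a, b) has no saddle point. Let R play I with probability p; indifference gives −12p + 3(1−p) = 8p − 3(1−p), so p = 3/13.
Similarly C's optimal q on a is 11/26, and the value is -12·(11/26) + (8)·(15/26) = -6/13.

-6/13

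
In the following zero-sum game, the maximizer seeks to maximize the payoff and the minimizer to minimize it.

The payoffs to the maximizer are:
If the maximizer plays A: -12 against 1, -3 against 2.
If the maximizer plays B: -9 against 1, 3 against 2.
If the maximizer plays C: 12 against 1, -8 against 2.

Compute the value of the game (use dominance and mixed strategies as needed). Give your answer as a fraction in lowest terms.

Row A is strictly dominated by row B, so the maximizer never plays it.
The remaining 2×2 game on (B, C) × (1, 2) has no saddle point. Let the maximizer play B with probability p; indifference gives −9p + 12(1−p) = 3p − 8(1−p), so p = 5/8.
Similarly the minimizer's optimal q on 1 is 11/32, and the value is -9·(11/32) + (3)·(21/32) = -9/8.

-9/8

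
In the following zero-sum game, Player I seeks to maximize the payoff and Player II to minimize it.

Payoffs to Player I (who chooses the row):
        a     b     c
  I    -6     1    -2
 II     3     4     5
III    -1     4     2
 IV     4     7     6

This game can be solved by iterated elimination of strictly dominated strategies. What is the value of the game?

Column c is strictly dominated by a for Player II (-6<-2, 3<5, -1<2, 4<6); eliminate c.
Row I is strictly dominated by row II (3>-6, 4>1); eliminate I.
Row III is strictly dominated by row IV (4>-1, 7>4); eliminate III.
Row II is strictly dominated by row IV (4>3, 7>4); eliminate II.
Column b is strictly dominated by a for Player II (4<7); eliminate b.
Only (IV, a) remains, with payoff 4.

4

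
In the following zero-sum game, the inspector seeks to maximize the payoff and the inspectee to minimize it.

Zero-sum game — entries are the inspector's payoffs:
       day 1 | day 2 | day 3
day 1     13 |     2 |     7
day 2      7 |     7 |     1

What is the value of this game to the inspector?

47/11

Column day 1 is strictly dominated by day 3 for the inspectee (it gives the inspector more in every row).
The remaining 2×2 game on (day 1, day 2) × (day 2, day 3) has no saddle point. Let the inspector play day 1 with probability p; indifference gives 2p + 7(1−p) = 7p + (1−p), so p = 6/11.
Similarly the inspectee's optimal q on day 2 is 6/11, and the value is 2·(6/11) + (7)·(5/11) = 47/11.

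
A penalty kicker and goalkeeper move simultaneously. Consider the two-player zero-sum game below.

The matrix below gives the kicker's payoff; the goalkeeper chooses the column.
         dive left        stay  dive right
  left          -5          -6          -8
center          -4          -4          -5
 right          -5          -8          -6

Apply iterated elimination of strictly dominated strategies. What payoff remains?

Column dive left is strictly dominated by dive right for the goalkeeper (-8<-5, -5<-4, -6<-5); eliminate dive left.
Row right is strictly dominated by row center (-4>-8, -5>-6); eliminate right.
Column stay is strictly dominated by dive right for the goalkeeper (-8<-6, -5<-4); eliminate stay.
Row left is strictly dominated by row center (-5>-8); eliminate left.
Only (center, dive right) remains, with payoff -5.

-5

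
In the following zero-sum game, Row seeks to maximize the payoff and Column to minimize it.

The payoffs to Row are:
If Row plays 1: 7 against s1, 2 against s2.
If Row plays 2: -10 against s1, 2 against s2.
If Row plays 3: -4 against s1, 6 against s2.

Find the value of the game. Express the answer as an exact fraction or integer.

10/3

Row 2 is strictly dominated by row 3, so Row never plays it.
The remaining 2×2 game on (1, 3) × (s1, s2) has no saddle point. Let Row play 1 with probability p; indifference gives 7p − 4(1−p) = 2p + 6(1−p), so p = 2/3.
Similarly Column's optimal q on s1 is 4/15, and the value is 7·(4/15) + (2)·(11/15) = 10/3.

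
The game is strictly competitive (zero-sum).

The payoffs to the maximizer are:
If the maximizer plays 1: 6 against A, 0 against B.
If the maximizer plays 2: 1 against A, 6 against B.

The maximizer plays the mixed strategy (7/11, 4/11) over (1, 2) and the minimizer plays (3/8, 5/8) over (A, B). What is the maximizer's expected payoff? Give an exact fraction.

Against (3/8, 5/8), each row's expected payoff is 1: 9/4; 2: 33/8.
Taking the (7/11, 4/11)-weighted average: (7/11)·(9/4) + (4/11)·(33/8) = 129/44.

129/44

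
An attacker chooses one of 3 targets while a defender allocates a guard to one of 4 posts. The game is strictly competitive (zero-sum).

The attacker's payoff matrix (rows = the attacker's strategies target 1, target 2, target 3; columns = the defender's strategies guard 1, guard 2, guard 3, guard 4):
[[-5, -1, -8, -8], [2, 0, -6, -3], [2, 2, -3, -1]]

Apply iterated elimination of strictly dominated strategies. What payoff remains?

-3

Column guard 1 is strictly dominated by guard 3 for the defender (-8<-5, -6<2, -3<2); eliminate guard 1.
Row target 2 is strictly dominated by row target 3 (2>0, -3>-6, -1>-3); eliminate target 2.
Column guard 2 is strictly dominated by guard 3 for the defender (-8<-1, -3<2); eliminate guard 2.
Row target 1 is strictly dominated by row target 3 (-3>-8, -1>-8); eliminate target 1.
Column guard 4 is strictly dominated by guard 3 for the defender (-3<-1); eliminate guard 4.
Only (target 3, guard 3) remains, with payoff -3.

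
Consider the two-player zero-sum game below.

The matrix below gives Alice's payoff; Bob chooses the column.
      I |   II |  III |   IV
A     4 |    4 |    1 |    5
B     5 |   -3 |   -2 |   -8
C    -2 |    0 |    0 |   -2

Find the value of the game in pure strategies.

Row minima: 1, -8, -2 → Alice's maximin is 1.
Column maxima: 5, 4, 1, 5 → Bob's minimax is 1.
They coincide at (A, III), so the value is 1.

1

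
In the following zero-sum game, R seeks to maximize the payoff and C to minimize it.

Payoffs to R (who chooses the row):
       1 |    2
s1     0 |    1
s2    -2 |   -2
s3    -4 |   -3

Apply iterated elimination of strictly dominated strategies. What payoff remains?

Row s2 is strictly dominated by row s1 (0>-2, 1>-2); eliminate s2.
Row s3 is strictly dominated by row s1 (0>-4, 1>-3); eliminate s3.
Column 2 is strictly dominated by 1 for C (0<1); eliminate 2.
Only (s1, 1) remains, with payoff 0.

0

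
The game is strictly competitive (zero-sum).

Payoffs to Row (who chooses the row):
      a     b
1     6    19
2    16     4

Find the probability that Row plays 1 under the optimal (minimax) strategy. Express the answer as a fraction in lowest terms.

Row minima are 6 and 4, so Row's maximin is 6; column maxima are 16 and 19, so Column's minimax is 16. These differ, so the equilibrium is in mixed strategies.
Let Row play 1 with probability p. Column is indifferent when 6p + 16(1−p) = 19p + 4(1−p), giving p = 12/25.

12/25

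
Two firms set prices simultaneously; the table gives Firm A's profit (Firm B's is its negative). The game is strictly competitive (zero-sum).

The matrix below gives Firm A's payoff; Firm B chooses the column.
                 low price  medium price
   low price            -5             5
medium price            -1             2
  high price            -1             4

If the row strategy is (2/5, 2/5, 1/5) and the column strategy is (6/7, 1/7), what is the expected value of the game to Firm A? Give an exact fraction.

Against (6/7, 1/7), each row's expected payoff is low price: -25/7; medium price: -4/7; high price: -2/7.
Taking the (2/5, 2/5, 1/5)-weighted average: (2/5)·(-25/7) + (2/5)·(-4/7) + (1/5)·(-2/7) = -12/7.

-12/7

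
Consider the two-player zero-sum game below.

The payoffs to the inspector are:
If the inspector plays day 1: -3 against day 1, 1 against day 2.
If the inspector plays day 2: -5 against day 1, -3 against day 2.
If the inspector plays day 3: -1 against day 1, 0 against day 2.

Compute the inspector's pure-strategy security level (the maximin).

-1

The worst-case payoff for each row is day 1: -3, day 2: -5, day 3: -1.
The best of these is -1.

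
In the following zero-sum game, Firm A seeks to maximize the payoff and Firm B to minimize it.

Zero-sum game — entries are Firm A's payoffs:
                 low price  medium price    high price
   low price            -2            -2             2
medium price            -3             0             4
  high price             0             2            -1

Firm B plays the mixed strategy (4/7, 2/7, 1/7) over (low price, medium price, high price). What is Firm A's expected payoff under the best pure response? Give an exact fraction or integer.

low price: (-2)·(4/7) + (-2)·(2/7) + (2)·(1/7) = -10/7.
medium price: (-3)·(4/7) + (0)·(2/7) + (4)·(1/7) = -8/7.
high price: (0)·(4/7) + (2)·(2/7) + (-1)·(1/7) = 3/7.
The best pure response is high price with expected payoff 3/7.

3/7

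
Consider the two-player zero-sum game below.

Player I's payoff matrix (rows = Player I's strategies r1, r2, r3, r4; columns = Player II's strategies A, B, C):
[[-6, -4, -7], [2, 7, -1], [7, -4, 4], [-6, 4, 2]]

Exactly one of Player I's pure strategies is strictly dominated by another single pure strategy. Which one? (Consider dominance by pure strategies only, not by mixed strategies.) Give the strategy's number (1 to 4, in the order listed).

1

Compare r1 with r2: 2 > -6, 7 > -4, -1 > -7.
So r2 strictly dominates r1 for Player I; r1 is strictly dominated.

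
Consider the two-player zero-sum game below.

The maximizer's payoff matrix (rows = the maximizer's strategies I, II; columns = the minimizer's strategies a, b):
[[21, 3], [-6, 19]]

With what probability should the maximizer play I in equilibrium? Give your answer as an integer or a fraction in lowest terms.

25/43

Row minima are 3 and -6, so the maximizer's maximin is 3; column maxima are 21 and 19, so the minimizer's minimax is 19. These differ, so the equilibrium is in mixed strategies.
Let the maximizer play I with probability p. The minimizer is indifferent when 21p − 6(1−p) = 3p + 19(1−p), giving p = 25/43.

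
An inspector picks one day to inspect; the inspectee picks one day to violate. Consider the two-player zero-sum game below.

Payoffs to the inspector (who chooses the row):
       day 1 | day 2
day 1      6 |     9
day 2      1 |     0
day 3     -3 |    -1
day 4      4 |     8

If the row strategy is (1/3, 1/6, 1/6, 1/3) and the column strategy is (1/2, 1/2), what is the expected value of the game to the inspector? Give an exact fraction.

Against (1/2, 1/2), each row's expected payoff is day 1: 15/2; day 2: 1/2; day 3: -2; day 4: 6.
Taking the (1/3, 1/6, 1/6, 1/3)-weighted average: (1/3)·(15/2) + (1/6)·(1/2) + (1/6)·(-2) + (1/3)·(6) = 17/4.

17/4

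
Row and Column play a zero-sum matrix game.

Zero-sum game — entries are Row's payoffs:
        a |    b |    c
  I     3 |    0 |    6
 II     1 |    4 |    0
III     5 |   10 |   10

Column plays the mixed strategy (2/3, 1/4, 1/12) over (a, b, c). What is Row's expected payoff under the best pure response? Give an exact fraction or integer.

20/3

I: (3)·(2/3) + (0)·(1/4) + (6)·(1/12) = 5/2.
II: (1)·(2/3) + (4)·(1/4) + (0)·(1/12) = 5/3.
III: (5)·(2/3) + (10)·(1/4) + (10)·(1/12) = 20/3.
The best pure response is III with expected payoff 20/3.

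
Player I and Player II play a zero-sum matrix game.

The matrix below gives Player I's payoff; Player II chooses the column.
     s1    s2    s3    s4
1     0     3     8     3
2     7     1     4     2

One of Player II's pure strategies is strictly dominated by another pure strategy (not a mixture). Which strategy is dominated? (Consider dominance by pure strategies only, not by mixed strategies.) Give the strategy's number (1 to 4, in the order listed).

Player II prefers columns that give Player I less. Compare s3 with s2: 3 < 8, 1 < 4.
So s2 strictly dominates s3 for Player II; s3 is strictly dominated.

3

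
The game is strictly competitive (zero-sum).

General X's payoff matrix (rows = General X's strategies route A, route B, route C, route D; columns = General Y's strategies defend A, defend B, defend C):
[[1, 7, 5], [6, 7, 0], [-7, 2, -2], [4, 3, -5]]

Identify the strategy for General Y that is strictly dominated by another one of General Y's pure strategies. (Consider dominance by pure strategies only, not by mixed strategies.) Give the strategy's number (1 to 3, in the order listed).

General Y prefers columns that give General X less. Compare defend B with defend C: 5 < 7, 0 < 7, -2 < 2, -5 < 3.
So defend C strictly dominates defend B for General Y; defend B is strictly dominated.

2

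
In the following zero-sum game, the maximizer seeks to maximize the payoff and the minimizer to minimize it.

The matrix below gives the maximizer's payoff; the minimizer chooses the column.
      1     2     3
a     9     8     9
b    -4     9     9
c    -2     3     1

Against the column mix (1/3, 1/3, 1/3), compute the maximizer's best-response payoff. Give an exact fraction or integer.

a: (9)·(1/3) + (8)·(1/3) + (9)·(1/3) = 26/3.
b: (-4)·(1/3) + (9)·(1/3) + (9)·(1/3) = 14/3.
c: (-2)·(1/3) + (3)·(1/3) + (1)·(1/3) = 2/3.
The best pure response is a with expected payoff 26/3.

26/3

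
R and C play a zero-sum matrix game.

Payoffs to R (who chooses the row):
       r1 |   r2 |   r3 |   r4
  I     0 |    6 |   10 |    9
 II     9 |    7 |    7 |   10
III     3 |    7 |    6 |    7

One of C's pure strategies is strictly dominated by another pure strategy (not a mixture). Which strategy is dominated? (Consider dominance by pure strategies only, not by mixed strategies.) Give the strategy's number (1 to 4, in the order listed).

4

C prefers columns that give R less. Compare r4 with r1: 0 < 9, 9 < 10, 3 < 7.
So r1 strictly dominates r4 for C; r4 is strictly dominated.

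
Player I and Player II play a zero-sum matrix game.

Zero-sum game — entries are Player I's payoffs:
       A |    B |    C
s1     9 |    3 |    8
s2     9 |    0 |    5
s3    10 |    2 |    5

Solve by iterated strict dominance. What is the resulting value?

3

Column C is strictly dominated by B for Player II (3<8, 0<5, 2<5); eliminate C.
Row s2 is strictly dominated by row s3 (10>9, 2>0); eliminate s2.
Column A is strictly dominated by B for Player II (3<9, 2<10); eliminate A.
Row s3 is strictly dominated by row s1 (3>2); eliminate s3.
Only (s1, B) remains, with payoff 3.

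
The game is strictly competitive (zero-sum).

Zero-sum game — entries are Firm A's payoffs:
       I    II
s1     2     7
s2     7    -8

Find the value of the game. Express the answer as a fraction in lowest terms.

13/4

Row minima are 2 and -8, so Firm A's maximin is 2; column maxima are 7 and 7, so Firm B's minimax is 7. These differ, so the equilibrium is in mixed strategies.
Let Firm A play s1 with probability p. Firm B is indifferent when 2p + 7(1−p) = 7p − 8(1−p), giving p = 3/4.
Let Firm B play I with probability q. Firm A is indifferent when 2q + 7(1−q) = 7q − 8(1−q), giving q = 3/4.
The value is 2·(3/4) + (7)·(1/4) = 13/4.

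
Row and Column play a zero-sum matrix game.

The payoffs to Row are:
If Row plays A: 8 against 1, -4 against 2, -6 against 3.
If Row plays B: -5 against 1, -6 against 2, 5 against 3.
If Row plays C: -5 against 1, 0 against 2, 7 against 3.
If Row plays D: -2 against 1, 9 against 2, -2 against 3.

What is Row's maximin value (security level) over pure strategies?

-2

The worst-case payoff for each row is A: -6, B: -6, C: -5, D: -2.
The best of these is -2.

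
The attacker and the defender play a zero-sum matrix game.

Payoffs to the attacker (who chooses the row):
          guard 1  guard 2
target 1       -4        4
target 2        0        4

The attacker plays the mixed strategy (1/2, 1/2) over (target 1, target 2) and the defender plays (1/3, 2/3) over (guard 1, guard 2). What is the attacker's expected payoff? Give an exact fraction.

Against (1/3, 2/3), each row's expected payoff is target 1: 4/3; target 2: 8/3.
Taking the (1/2, 1/2)-weighted average: (1/2)·(4/3) + (1/2)·(8/3) = 2.

2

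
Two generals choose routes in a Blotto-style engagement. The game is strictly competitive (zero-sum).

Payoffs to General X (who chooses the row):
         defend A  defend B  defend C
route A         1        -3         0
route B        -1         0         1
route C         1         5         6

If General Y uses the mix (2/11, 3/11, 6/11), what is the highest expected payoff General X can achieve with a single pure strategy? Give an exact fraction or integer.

53/11

route A: (1)·(2/11) + (-3)·(3/11) + (0)·(6/11) = -7/11.
route B: (-1)·(2/11) + (0)·(3/11) + (1)·(6/11) = 4/11.
route C: (1)·(2/11) + (5)·(3/11) + (6)·(6/11) = 53/11.
The best pure response is route C with expected payoff 53/11.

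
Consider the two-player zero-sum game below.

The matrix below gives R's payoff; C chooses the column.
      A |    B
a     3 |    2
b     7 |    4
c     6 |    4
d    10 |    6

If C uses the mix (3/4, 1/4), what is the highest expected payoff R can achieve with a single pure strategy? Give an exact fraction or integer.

9

a: (3)·(3/4) + (2)·(1/4) = 11/4.
b: (7)·(3/4) + (4)·(1/4) = 25/4.
c: (6)·(3/4) + (4)·(1/4) = 11/2.
d: (10)·(3/4) + (6)·(1/4) = 9.
The best pure response is d with expected payoff 9.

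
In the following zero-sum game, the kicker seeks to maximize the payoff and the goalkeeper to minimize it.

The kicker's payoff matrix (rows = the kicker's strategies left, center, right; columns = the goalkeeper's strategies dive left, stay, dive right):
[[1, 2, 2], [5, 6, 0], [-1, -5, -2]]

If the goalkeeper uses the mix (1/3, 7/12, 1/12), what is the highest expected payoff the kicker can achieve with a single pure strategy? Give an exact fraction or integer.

left: (1)·(1/3) + (2)·(7/12) + (2)·(1/12) = 5/3.
center: (5)·(1/3) + (6)·(7/12) + (0)·(1/12) = 31/6.
right: (-1)·(1/3) + (-5)·(7/12) + (-2)·(1/12) = -41/12.
The best pure response is center with expected payoff 31/6.

31/6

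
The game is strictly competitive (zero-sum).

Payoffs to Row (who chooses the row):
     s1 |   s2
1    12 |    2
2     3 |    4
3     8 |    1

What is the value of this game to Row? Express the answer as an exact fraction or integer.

Row 3 is strictly dominated by row 1, so Row never plays it.
The remaining 2×2 game on (1, 2) × (s1, s2) has no saddle point. Let Row play 1 with probability p; indifference gives 12p + 3(1−p) = 2p + 4(1−p), so p = 1/11.
Similarly Column's optimal q on s1 is 2/11, and the value is 12·(2/11) + (2)·(9/11) = 42/11.

42/11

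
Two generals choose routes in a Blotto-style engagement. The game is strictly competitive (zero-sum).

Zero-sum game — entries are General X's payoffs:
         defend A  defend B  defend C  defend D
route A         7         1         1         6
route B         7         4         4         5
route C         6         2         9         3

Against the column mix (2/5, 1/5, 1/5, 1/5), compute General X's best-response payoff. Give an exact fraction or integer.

27/5

route A: (7)·(2/5) + (1)·(1/5) + (1)·(1/5) + (6)·(1/5) = 22/5.
route B: (7)·(2/5) + (4)·(1/5) + (4)·(1/5) + (5)·(1/5) = 27/5.
route C: (6)·(2/5) + (2)·(1/5) + (9)·(1/5) + (3)·(1/5) = 26/5.
The best pure response is route B with expected payoff 27/5.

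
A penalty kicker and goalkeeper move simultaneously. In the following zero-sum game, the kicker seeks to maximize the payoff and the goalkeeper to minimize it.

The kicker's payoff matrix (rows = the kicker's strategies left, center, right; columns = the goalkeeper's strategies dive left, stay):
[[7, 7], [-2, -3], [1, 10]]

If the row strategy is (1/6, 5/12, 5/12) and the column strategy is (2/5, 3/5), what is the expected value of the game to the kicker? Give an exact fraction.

Against (2/5, 3/5), each row's expected payoff is left: 7; center: -13/5; right: 32/5.
Taking the (1/6, 5/12, 5/12)-weighted average: (1/6)·(7) + (5/12)·(-13/5) + (5/12)·(32/5) = 11/4.

11/4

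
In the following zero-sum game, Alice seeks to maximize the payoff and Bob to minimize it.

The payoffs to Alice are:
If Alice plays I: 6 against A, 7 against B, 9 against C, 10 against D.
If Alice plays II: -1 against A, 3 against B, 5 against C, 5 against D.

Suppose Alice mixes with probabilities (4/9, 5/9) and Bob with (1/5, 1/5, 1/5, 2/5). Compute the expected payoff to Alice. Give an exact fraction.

253/45

Against (1/5, 1/5, 1/5, 2/5), each row's expected payoff is I: 42/5; II: 17/5.
Taking the (4/9, 5/9)-weighted average: (4/9)·(42/5) + (5/9)·(17/5) = 253/45.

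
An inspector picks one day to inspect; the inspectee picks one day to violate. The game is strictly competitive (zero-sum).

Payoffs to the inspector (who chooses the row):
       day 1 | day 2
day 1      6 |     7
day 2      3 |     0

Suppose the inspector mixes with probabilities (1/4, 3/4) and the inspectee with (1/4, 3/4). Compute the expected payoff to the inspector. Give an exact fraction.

Against (1/4, 3/4), each row's expected payoff is day 1: 27/4; day 2: 3/4.
Taking the (1/4, 3/4)-weighted average: (1/4)·(27/4) + (3/4)·(3/4) = 9/4.

9/4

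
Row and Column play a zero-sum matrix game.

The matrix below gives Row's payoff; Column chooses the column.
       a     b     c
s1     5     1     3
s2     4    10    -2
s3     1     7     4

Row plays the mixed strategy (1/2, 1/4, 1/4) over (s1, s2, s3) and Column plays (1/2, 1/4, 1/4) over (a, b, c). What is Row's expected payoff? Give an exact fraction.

Against (1/2, 1/4, 1/4), each row's expected payoff is s1: 7/2; s2: 4; s3: 13/4.
Taking the (1/2, 1/4, 1/4)-weighted average: (1/2)·(7/2) + (1/4)·(4) + (1/4)·(13/4) = 57/16.

57/16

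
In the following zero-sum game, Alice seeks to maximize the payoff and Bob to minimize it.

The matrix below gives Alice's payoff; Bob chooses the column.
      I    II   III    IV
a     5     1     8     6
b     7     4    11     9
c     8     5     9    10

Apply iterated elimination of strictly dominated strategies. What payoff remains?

5

Row a is strictly dominated by row b (7>5, 4>1, 11>8, 9>6); eliminate a.
Column IV is strictly dominated by I for Bob (7<9, 8<10); eliminate IV.
Column III is strictly dominated by I for Bob (7<11, 8<9); eliminate III.
Row b is strictly dominated by row c (8>7, 5>4); eliminate b.
Column I is strictly dominated by II for Bob (5<8); eliminate I.
Only (c, II) remains, with payoff 5.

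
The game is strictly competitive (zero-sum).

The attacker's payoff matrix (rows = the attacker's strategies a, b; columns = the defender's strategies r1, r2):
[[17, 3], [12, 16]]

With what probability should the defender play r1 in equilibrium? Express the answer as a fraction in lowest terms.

13/18

Row minima are 3 and 12, so the attacker's maximin is 12; column maxima are 17 and 16, so the defender's minimax is 16. These differ, so the equilibrium is in mixed strategies.
Let the defender play r1 with probability q. The attacker is indifferent when 17q + 3(1−q) = 12q + 16(1−q), giving q = 13/18.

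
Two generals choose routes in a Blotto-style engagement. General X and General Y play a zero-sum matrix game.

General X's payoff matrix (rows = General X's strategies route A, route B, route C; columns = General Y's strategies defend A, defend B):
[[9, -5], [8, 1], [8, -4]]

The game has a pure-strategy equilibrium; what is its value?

1

Row minima: -5, 1, -4 → General X's maximin is 1.
Column maxima: 9, 1 → General Y's minimax is 1.
They coincide at (route B, defend B), so the value is 1.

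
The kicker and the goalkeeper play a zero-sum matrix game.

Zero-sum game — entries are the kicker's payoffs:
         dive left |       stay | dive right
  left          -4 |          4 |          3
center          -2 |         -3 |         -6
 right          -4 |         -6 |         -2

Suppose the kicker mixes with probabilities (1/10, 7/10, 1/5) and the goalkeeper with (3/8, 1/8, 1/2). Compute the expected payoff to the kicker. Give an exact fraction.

-279/80

Against (3/8, 1/8, 1/2), each row's expected payoff is left: 1/2; center: -33/8; right: -13/4.
Taking the (1/10, 7/10, 1/5)-weighted average: (1/10)·(1/2) + (7/10)·(-33/8) + (1/5)·(-13/4) = -279/80.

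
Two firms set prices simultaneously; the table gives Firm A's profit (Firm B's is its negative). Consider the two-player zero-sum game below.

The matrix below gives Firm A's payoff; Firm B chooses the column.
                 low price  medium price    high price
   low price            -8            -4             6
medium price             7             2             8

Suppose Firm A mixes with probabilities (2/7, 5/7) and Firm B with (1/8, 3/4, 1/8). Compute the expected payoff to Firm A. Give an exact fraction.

83/56

Against (1/8, 3/4, 1/8), each row's expected payoff is low price: -13/4; medium price: 27/8.
Taking the (2/7, 5/7)-weighted average: (2/7)·(-13/4) + (5/7)·(27/8) = 83/56.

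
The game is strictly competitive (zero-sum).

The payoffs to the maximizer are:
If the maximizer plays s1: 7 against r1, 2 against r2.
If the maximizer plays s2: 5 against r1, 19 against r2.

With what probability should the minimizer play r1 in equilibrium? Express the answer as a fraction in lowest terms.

Row minima are 2 and 5, so the maximizer's maximin is 5; column maxima are 7 and 19, so the minimizer's minimax is 7. These differ, so the equilibrium is in mixed strategies.
Let the minimizer play r1 with probability q. The maximizer is indifferent when 7q + 2(1−q) = 5q + 19(1−q), giving q = 17/19.

17/19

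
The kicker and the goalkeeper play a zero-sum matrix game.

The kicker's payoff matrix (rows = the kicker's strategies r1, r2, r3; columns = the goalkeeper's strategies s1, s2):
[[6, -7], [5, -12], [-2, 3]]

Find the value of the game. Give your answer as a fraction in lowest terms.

2/9

Row r2 is strictly dominated by row r1, so the kicker never plays it.
The remaining 2×2 game on (r1, r3) × (s1, s2) has no saddle point. Let the kicker play r1 with probability p; indifference gives 6p − 2(1−p) = −7p + 3(1−p), so p = 5/18.
Similarly the goalkeeper's optimal q on s1 is 5/9, and the value is 6·(5/9) + (-7)·(4/9) = 2/9.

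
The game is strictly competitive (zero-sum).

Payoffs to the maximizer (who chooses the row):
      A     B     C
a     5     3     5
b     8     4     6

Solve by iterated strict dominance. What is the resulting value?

4

Column C is strictly dominated by B for the minimizer (3<5, 4<6); eliminate C.
Column A is strictly dominated by B for the minimizer (3<5, 4<8); eliminate A.
Row a is strictly dominated by row b (4>3); eliminate a.
Only (b, B) remains, with payoff 4.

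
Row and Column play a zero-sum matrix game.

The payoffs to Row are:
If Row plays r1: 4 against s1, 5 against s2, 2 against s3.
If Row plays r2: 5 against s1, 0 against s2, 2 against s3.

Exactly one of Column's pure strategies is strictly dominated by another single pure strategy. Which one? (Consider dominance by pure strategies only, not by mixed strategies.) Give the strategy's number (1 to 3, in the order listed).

1

Column prefers columns that give Row less. Compare s1 with s3: 2 < 4, 2 < 5.
So s3 strictly dominates s1 for Column; s1 is strictly dominated.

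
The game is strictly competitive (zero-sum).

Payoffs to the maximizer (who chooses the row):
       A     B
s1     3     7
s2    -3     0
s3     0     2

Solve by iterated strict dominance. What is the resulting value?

Column B is strictly dominated by A for the minimizer (3<7, -3<0, 0<2); eliminate B.
Row s3 is strictly dominated by row s1 (3>0); eliminate s3.
Row s2 is strictly dominated by row s1 (3>-3); eliminate s2.
Only (s1, A) remains, with payoff 3.

3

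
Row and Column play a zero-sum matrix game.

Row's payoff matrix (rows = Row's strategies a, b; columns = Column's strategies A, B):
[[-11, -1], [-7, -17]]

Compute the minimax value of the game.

Row minima are -11 and -17, so Row's maximin is -11; column maxima are -7 and -1, so Column's minimax is -7. These differ, so the equilibrium is in mixed strategies.
Let Row play a with probability p. Column is indifferent when −11p − 7(1−p) = −p − 17(1−p), giving p = 1/2.
Let Column play A with probability q. Row is indifferent when −11q − (1−q) = −7q − 17(1−q), giving q = 4/5.
The value is -11·(4/5) + (-1)·(1/5) = -9.

-9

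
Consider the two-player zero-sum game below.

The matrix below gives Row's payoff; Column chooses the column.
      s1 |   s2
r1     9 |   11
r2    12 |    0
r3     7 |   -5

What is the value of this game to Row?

66/7

Row r3 is strictly dominated by row r2, so Row never plays it.
The remaining 2×2 game on (r1, r2) × (s1, s2) has no saddle point. Let Row play r1 with probability p; indifference gives 9p + 12(1−p) = 11p, so p = 6/7.
Similarly Column's optimal q on s1 is 11/14, and the value is 9·(11/14) + (11)·(3/14) = 66/7.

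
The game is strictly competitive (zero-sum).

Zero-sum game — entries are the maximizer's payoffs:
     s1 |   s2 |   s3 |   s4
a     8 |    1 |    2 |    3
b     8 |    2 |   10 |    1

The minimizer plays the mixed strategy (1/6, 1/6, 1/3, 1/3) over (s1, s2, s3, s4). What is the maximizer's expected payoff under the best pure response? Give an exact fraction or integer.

16/3

a: (8)·(1/6) + (1)·(1/6) + (2)·(1/3) + (3)·(1/3) = 19/6.
b: (8)·(1/6) + (2)·(1/6) + (10)·(1/3) + (1)·(1/3) = 16/3.
The best pure response is b with expected payoff 16/3.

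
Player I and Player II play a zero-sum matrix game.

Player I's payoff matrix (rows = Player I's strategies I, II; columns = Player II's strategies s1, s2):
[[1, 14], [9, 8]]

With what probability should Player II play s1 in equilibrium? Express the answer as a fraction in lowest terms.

3/7

Row minima are 1 and 8, so Player I's maximin is 8; column maxima are 9 and 14, so Player II's minimax is 9. These differ, so the equilibrium is in mixed strategies.
Let Player II play s1 with probability q. Player I is indifferent when q + 14(1−q) = 9q + 8(1−q), giving q = 3/7.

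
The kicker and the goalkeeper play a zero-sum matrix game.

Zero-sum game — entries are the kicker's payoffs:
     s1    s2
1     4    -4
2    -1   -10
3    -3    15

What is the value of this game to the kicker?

24/13

Row 2 is strictly dominated by row 1, so the kicker never plays it.
The remaining 2×2 game on (1, 3) × (s1, s2) has no saddle point. Let the kicker play 1 with probability p; indifference gives 4p − 3(1−p) = −4p + 15(1−p), so p = 9/13.
Similarly the goalkeeper's optimal q on s1 is 19/26, and the value is 4·(19/26) + (-4)·(7/26) = 24/13.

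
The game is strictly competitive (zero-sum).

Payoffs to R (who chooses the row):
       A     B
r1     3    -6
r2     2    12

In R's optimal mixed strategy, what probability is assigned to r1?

10/19

Row minima are -6 and 2, so R's maximin is 2; column maxima are 3 and 12, so C's minimax is 3. These differ, so the equilibrium is in mixed strategies.
Let R play r1 with probability p. C is indifferent when 3p + 2(1−p) = −6p + 12(1−p), giving p = 10/19.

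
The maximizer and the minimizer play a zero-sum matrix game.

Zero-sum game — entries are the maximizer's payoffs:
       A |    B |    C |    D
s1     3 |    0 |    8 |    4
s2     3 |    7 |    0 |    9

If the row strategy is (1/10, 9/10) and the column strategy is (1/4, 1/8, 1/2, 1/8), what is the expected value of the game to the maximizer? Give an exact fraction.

3

Against (1/4, 1/8, 1/2, 1/8), each row's expected payoff is s1: 21/4; s2: 11/4.
Taking the (1/10, 9/10)-weighted average: (1/10)·(21/4) + (9/10)·(11/4) = 3.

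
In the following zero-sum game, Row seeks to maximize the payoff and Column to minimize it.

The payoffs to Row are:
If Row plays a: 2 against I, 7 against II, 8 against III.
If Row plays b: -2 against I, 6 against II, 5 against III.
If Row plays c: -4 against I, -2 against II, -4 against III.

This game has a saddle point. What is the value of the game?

Row minima: 2, -2, -4 → Row's maximin is 2.
Column maxima: 2, 7, 8 → Column's minimax is 2.
They coincide at (a, I), so the value is 2.

2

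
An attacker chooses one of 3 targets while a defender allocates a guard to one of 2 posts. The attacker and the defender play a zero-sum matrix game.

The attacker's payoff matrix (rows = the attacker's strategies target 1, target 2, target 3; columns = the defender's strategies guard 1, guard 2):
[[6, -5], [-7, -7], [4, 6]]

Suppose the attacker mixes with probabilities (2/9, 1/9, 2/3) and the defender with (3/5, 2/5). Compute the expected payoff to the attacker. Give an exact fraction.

25/9

Against (3/5, 2/5), each row's expected payoff is target 1: 8/5; target 2: -7; target 3: 24/5.
Taking the (2/9, 1/9, 2/3)-weighted average: (2/9)·(8/5) + (1/9)·(-7) + (2/3)·(24/5) = 25/9.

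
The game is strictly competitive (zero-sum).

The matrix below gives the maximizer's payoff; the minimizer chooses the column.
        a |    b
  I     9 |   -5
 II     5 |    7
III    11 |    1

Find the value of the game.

Row I is strictly dominated by row III, so the maximizer never plays it.
The remaining 2×2 game on (II, III) × (a, b) has no saddle point. Let the maximizer play II with probability p; indifference gives 5p + 11(1−p) = 7p + (1−p), so p = 5/6.
Similarly the minimizer's optimal q on a is 1/2, and the value is 5·(1/2) + (7)·(1/2) = 6.

6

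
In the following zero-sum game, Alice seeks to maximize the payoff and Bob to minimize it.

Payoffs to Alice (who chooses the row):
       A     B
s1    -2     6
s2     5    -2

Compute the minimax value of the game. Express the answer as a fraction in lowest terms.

26/15

Row minima are -2 and -2, so Alice's maximin is -2; column maxima are 5 and 6, so Bob's minimax is 5. These differ, so the equilibrium is in mixed strategies.
Let Alice play s1 with probability p. Bob is indifferent when −2p + 5(1−p) = 6p − 2(1−p), giving p = 7/15.
Let Bob play A with probability q. Alice is indifferent when −2q + 6(1−q) = 5q − 2(1−q), giving q = 8/15.
The value is -2·(8/15) + (6)·(7/15) = 26/15.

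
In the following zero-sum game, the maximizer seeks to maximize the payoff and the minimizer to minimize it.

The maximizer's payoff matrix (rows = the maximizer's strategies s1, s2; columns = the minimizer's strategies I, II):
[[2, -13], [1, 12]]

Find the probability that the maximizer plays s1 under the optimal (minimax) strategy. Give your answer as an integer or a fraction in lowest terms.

Row minima are -13 and 1, so the maximizer's maximin is 1; column maxima are 2 and 12, so the minimizer's minimax is 2. These differ, so the equilibrium is in mixed strategies.
Let the maximizer play s1 with probability p. The minimizer is indifferent when 2p + (1−p) = −13p + 12(1−p), giving p = 11/26.

11/26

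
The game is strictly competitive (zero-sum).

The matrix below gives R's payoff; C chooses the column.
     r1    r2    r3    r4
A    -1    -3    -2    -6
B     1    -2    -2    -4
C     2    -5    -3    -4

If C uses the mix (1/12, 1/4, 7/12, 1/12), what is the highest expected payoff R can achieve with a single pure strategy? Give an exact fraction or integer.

-23/12

A: (-1)·(1/12) + (-3)·(1/4) + (-2)·(7/12) + (-6)·(1/12) = -5/2.
B: (1)·(1/12) + (-2)·(1/4) + (-2)·(7/12) + (-4)·(1/12) = -23/12.
C: (2)·(1/12) + (-5)·(1/4) + (-3)·(7/12) + (-4)·(1/12) = -19/6.
The best pure response is B with expected payoff -23/12.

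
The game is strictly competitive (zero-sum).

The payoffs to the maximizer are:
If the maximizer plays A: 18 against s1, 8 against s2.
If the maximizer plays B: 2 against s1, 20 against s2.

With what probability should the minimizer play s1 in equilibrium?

Row minima are 8 and 2, so the maximizer's maximin is 8; column maxima are 18 and 20, so the minimizer's minimax is 18. These differ, so the equilibrium is in mixed strategies.
Let the minimizer play s1 with probability q. The maximizer is indifferent when 18q + 8(1−q) = 2q + 20(1−q), giving q = 3/7.

3/7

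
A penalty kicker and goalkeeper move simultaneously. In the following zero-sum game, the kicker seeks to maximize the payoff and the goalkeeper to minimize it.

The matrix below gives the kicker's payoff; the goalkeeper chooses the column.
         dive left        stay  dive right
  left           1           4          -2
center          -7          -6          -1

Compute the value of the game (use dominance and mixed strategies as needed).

-5/3

Column stay is strictly dominated by dive left for the goalkeeper (it gives the kicker more in every row).
The remaining 2×2 game on (left, center) × (dive left, dive right) has no saddle point. Let the kicker play left with probability p; indifference gives p − 7(1−p) = −2p − (1−p), so p = 2/3.
Similarly the goalkeeper's optimal q on dive left is 1/9, and the value is 1·(1/9) + (-2)·(8/9) = -5/3.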